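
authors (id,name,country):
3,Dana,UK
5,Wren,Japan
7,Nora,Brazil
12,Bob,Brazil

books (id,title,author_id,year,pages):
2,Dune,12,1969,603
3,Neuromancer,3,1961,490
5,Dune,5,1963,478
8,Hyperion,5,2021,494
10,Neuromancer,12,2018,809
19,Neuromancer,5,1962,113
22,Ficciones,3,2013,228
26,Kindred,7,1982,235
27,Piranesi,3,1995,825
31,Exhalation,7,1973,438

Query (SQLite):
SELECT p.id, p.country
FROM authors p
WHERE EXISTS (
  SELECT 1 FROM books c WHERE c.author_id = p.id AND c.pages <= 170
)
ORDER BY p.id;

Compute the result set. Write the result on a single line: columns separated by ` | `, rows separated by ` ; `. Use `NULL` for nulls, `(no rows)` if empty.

For each authors row, check whether any books with matching author_id has pages <= 170.
Keep rows where that is true.

5 | Japan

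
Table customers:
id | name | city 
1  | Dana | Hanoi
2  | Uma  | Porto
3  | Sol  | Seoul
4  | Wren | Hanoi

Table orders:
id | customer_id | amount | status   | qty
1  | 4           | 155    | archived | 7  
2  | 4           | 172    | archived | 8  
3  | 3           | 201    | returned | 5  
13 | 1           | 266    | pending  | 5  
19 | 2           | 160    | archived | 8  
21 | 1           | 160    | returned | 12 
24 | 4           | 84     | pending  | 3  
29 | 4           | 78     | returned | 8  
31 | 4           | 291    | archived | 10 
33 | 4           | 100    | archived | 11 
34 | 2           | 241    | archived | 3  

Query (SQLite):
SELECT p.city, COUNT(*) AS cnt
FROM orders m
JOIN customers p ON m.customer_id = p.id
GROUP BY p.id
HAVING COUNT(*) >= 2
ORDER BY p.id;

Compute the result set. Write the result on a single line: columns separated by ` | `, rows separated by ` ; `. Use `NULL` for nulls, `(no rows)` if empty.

Hanoi | 2 ; Porto | 2 ; Hanoi | 6

Join each orders row to its customers via customer_id.
Group joined rows by customers.id; compute COUNT(*) per group.
HAVING: keep groups with count ≥ 2.
  1: ids {13, 21} → COUNT(*)=2
  2: ids {19, 34} → COUNT(*)=2
  3: ids {3} → COUNT(*)=1
  4: ids {1, 2, 24, 29, 31, 33} → COUNT(*)=6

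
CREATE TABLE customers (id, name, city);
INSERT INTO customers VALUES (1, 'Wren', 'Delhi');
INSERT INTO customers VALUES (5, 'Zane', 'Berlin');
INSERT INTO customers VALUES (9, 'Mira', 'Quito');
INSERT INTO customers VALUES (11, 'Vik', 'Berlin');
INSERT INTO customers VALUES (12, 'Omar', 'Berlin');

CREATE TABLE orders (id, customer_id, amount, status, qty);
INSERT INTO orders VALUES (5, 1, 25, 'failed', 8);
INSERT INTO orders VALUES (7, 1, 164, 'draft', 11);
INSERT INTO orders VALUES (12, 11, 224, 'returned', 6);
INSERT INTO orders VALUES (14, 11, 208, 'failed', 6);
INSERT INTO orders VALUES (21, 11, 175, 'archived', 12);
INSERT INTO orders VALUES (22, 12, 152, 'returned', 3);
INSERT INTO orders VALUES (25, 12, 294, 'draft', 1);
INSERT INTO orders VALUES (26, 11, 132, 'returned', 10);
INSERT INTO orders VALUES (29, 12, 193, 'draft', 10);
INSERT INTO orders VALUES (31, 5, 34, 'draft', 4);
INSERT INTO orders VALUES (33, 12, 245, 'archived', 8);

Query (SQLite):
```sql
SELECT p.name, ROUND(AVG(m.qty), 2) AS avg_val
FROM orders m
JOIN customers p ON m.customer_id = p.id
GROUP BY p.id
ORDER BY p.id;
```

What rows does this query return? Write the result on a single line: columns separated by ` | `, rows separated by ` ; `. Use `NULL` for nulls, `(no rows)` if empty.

Join each orders row to its customers via customer_id.
Group joined rows by customers.id; compute ROUND(AVG(m.qty), 2) per group.
  1: ids {5, 7} → ROUND(AVG(m.qty), 2)=9.5
  5: ids {31} → ROUND(AVG(m.qty), 2)=4
  11: ids {12, 14, 21, 26} → ROUND(AVG(m.qty), 2)=8.5
  12: ids {22, 25, 29, 33} → ROUND(AVG(m.qty), 2)=5.5

Wren | 9.5 ; Zane | 4 ; Vik | 8.5 ; Omar | 5.5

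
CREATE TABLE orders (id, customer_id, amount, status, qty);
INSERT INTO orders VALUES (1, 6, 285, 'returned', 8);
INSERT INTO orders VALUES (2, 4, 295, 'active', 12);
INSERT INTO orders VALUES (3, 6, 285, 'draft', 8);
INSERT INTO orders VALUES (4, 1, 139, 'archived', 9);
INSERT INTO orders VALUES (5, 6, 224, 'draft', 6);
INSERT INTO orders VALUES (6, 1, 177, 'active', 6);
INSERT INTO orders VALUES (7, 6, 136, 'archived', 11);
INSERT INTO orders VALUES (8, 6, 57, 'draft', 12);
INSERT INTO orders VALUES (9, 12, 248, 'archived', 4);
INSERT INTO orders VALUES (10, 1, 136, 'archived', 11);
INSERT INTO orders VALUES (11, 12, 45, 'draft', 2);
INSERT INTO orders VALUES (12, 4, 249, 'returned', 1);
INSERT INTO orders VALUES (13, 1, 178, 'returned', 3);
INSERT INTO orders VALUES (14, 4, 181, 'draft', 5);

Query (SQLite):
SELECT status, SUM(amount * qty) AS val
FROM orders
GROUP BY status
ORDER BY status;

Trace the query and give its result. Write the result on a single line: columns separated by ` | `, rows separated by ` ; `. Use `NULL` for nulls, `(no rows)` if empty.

active | 4602 ; archived | 5235 ; draft | 5303 ; returned | 3063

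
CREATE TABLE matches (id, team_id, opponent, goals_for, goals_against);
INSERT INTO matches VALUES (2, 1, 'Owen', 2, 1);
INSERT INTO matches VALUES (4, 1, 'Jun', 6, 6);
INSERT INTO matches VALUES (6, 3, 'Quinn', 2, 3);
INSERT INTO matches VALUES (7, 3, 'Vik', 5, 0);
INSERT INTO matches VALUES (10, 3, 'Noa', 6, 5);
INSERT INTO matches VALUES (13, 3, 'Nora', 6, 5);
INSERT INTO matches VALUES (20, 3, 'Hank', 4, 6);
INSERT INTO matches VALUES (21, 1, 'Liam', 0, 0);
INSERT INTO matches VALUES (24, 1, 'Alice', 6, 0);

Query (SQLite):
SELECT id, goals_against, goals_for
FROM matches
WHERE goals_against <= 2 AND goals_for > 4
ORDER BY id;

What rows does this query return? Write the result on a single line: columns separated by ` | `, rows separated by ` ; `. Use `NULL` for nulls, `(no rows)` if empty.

goals_against <= 2: ids {2, 7, 21, 24}
goals_for > 4: ids {4, 7, 10, 13, 24}
Combine with AND.

7 | 0 | 5 ; 24 | 0 | 6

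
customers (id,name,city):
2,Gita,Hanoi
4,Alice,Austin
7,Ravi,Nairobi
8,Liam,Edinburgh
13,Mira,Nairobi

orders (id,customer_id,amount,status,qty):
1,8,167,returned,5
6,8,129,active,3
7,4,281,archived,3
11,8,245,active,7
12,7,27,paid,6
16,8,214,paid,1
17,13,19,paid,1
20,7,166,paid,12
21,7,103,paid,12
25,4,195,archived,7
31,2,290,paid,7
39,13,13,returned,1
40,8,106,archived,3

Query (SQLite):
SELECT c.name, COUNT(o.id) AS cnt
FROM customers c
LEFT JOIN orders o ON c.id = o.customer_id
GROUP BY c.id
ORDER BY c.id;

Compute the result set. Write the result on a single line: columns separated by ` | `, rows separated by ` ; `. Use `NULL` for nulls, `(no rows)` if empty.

Gita | 1 ; Alice | 2 ; Ravi | 3 ; Liam | 5 ; Mira | 2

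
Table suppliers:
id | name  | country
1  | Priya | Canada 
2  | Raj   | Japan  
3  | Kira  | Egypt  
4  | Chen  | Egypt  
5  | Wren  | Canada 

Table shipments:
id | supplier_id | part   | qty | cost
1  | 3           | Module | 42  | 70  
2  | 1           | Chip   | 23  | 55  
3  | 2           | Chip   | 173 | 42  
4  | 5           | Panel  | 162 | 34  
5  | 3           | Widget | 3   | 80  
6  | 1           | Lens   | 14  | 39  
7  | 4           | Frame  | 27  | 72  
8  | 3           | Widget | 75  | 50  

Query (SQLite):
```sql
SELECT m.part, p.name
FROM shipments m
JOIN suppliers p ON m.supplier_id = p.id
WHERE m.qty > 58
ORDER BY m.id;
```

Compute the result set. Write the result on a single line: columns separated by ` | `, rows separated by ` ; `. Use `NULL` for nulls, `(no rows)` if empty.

Chip | Raj ; Panel | Wren ; Widget | Kira

Each shipments row matches the suppliers row where supplier_id = suppliers.id.
Then keep rows with m.qty > 58.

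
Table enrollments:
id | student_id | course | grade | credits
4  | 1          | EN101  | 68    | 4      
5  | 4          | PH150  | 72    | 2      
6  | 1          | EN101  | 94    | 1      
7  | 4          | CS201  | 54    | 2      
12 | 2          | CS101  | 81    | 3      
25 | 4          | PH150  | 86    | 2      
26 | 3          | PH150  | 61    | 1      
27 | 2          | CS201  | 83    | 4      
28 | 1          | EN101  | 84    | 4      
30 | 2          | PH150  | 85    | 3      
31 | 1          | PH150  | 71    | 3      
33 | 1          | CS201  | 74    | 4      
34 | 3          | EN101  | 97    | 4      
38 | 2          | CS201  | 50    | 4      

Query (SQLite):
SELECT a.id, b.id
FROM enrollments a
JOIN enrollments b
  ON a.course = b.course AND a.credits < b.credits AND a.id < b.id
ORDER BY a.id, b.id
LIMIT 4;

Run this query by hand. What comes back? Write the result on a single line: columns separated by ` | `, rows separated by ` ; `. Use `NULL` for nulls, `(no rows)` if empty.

5 | 30 ; 5 | 31 ; 6 | 28 ; 6 | 34

Pairs (a,b) with same course, a.credits < b.credits, a.id < b.id.
course groups: CS101:{12} CS201:{7,27,33,38} EN101:{4,6,28,34} PH150:{5,25,26,30,31}
Ordered by (a.id, b.id); first 4.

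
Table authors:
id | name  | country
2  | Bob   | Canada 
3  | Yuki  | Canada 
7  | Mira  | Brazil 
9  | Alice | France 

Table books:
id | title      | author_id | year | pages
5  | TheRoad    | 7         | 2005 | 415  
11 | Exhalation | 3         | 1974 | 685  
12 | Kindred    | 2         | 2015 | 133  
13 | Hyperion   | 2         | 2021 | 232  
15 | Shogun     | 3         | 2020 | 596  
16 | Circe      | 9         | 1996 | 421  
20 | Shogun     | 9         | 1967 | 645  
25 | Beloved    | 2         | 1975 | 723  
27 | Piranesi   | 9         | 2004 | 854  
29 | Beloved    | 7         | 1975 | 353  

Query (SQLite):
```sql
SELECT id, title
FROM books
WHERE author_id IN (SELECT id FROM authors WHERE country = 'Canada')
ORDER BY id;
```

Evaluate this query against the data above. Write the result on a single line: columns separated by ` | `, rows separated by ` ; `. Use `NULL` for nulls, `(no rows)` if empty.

11 | Exhalation ; 12 | Kindred ; 13 | Hyperion ; 15 | Shogun ; 25 | Beloved

Inner query: authors.id where country = 'Canada'.
Outer: keep books rows whose author_id is in that set.
Inner query → {2, 3}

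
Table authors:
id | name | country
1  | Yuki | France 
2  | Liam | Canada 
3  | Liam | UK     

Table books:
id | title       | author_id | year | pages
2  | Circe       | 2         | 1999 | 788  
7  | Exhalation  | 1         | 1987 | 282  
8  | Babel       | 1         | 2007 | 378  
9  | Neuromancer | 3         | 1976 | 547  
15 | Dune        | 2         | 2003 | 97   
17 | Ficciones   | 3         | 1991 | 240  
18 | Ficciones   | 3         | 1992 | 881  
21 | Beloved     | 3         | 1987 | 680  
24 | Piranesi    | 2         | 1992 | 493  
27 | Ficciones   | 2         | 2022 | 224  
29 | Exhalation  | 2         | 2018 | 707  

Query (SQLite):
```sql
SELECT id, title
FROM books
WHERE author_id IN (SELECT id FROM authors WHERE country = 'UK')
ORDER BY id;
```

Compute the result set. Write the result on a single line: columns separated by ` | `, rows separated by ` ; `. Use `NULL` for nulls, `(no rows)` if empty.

9 | Neuromancer ; 17 | Ficciones ; 18 | Ficciones ; 21 | Beloved

Inner query: authors.id where country = 'UK'.
Outer: keep books rows whose author_id is in that set.
Inner query → {3}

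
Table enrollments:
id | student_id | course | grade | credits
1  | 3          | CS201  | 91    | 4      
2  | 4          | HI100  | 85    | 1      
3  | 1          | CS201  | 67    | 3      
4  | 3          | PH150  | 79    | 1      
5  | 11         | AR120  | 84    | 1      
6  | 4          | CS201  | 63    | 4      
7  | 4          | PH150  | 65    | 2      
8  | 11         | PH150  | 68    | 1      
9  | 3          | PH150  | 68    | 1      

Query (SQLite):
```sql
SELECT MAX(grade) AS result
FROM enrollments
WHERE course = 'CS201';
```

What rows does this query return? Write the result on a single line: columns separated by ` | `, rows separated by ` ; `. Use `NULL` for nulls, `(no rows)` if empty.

Rows where course='CS201' → grade values: [91, 67, 63].
MAX of non-NULL values = 91.

91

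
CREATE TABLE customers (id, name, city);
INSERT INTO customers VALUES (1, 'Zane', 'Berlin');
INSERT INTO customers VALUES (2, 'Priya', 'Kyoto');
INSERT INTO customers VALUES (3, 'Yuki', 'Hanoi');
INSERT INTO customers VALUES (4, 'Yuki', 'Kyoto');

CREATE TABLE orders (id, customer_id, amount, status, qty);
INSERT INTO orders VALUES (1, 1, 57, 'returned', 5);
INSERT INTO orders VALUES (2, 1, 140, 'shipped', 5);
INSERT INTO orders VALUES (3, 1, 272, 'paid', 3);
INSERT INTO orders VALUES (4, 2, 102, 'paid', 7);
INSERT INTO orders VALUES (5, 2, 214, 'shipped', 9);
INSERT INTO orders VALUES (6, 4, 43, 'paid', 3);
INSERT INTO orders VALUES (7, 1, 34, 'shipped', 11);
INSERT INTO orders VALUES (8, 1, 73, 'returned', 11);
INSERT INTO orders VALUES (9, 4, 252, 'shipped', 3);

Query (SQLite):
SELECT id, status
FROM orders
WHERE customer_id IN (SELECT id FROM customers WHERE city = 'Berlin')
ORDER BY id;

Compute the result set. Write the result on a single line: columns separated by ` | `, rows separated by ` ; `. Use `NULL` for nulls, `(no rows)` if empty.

1 | returned ; 2 | shipped ; 3 | paid ; 7 | shipped ; 8 | returned

Inner query: customers.id where city = 'Berlin'.
Outer: keep orders rows whose customer_id is in that set.
Inner query → {1}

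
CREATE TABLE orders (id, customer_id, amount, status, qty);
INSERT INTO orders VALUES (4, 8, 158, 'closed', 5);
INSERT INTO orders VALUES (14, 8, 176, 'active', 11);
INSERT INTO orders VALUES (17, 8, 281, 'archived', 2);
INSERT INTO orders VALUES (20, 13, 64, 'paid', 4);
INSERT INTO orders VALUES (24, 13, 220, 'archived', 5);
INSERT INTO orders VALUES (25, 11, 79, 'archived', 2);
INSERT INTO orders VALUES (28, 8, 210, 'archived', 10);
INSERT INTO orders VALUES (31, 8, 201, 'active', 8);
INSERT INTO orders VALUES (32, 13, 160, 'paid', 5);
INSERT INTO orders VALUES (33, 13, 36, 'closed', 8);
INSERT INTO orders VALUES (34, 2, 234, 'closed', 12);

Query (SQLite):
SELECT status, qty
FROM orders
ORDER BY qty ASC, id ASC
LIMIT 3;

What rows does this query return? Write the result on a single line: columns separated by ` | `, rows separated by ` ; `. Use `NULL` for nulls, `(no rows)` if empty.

Sort by qty asc, tiebreak id asc: (2, id=17), (2, id=25), (4, id=20), (5, id=4), (5, id=24), (5, id=32) …. Take first 3.

archived | 2 ; archived | 2 ; paid | 4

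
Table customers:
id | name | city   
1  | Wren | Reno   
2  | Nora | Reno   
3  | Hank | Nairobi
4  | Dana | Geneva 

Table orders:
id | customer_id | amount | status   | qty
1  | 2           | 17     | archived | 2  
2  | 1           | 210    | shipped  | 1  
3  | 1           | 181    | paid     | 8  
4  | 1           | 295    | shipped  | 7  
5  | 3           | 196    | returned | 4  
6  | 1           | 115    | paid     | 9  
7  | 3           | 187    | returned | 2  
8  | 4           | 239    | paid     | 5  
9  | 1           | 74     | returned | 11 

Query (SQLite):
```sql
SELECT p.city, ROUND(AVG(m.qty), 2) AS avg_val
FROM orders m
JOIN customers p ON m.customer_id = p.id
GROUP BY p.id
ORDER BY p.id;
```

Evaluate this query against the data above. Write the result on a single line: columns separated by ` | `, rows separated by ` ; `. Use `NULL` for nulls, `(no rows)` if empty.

Reno | 7.2 ; Reno | 2 ; Nairobi | 3 ; Geneva | 5

Join each orders row to its customers via customer_id.
Group joined rows by customers.id; compute ROUND(AVG(m.qty), 2) per group.
  1: ids {2, 3, 4, 6, 9} → ROUND(AVG(m.qty), 2)=7.2
  2: ids {1} → ROUND(AVG(m.qty), 2)=2
  3: ids {5, 7} → ROUND(AVG(m.qty), 2)=3
  4: ids {8} → ROUND(AVG(m.qty), 2)=5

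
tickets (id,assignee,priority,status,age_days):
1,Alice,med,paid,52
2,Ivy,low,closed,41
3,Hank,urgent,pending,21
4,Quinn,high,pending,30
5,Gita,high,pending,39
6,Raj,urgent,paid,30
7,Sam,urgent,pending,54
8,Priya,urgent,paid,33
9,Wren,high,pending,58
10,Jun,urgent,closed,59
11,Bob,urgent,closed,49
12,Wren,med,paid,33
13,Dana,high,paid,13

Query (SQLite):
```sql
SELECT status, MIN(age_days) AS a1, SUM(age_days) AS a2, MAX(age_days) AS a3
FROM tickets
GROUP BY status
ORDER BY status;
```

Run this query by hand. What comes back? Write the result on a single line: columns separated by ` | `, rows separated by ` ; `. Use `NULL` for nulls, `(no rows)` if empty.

Group tickets by status.
Per group compute: MIN(age_days), SUM(age_days), MAX(age_days).
  closed: ids {2, 10, 11} → MIN(age_days)=41, SUM(age_days)=149, MAX(age_days)=59
  paid: ids {1, 6, 8, 12, 13} → MIN(age_days)=13, SUM(age_days)=161, MAX(age_days)=52
  pending: ids {3, 4, 5, 7, 9} → MIN(age_days)=21, SUM(age_days)=202, MAX(age_days)=58

closed | 41 | 149 | 59 ; paid | 13 | 161 | 52 ; pending | 21 | 202 | 58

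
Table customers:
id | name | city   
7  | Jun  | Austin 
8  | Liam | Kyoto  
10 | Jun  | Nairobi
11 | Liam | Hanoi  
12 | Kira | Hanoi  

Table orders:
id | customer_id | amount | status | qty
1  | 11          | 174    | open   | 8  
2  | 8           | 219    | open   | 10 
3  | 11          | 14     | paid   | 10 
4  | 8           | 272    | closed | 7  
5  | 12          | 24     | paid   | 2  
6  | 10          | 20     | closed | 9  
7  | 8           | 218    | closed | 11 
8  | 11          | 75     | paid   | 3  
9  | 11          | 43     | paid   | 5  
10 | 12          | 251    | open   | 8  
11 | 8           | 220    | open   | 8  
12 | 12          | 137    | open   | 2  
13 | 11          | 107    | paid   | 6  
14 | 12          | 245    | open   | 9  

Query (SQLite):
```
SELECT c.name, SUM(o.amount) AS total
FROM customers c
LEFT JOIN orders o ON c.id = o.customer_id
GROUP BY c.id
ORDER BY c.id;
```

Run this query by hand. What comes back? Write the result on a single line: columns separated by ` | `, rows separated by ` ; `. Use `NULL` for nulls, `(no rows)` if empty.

Jun | NULL ; Liam | 929 ; Jun | 20 ; Liam | 413 ; Kira | 657

LEFT JOIN keeps every customers row; unmatched ones get NULL for orders columns.
Group by customers.id and compute SUM(o.amount). SUM over an all-NULL group is NULL.
  7: ids {—} → SUM(o.amount)=NULL
  8: ids {2, 4, 7, 11} → SUM(o.amount)=929
  10: ids {6} → SUM(o.amount)=20
  11: ids {1, 3, 8, 9, 13} → SUM(o.amount)=413
  12: ids {5, 10, 12, 14} → SUM(o.amount)=657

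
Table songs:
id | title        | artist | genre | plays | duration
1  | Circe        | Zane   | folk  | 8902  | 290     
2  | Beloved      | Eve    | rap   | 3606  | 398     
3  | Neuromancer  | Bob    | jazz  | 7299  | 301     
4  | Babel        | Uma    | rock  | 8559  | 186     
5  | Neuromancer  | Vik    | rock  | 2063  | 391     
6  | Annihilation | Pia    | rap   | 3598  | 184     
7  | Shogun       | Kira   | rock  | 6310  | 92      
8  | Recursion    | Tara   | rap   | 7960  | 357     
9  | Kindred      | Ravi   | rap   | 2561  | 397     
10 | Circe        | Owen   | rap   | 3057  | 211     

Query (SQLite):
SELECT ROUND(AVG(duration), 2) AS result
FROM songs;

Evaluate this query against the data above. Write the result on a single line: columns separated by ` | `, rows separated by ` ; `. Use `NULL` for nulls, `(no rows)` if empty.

All duration values: [290, 398, 301, 186, 391, 184, 92, 357, 397, 211].
AVG = 2807 / 10 (rounded to 2 dp).

280.7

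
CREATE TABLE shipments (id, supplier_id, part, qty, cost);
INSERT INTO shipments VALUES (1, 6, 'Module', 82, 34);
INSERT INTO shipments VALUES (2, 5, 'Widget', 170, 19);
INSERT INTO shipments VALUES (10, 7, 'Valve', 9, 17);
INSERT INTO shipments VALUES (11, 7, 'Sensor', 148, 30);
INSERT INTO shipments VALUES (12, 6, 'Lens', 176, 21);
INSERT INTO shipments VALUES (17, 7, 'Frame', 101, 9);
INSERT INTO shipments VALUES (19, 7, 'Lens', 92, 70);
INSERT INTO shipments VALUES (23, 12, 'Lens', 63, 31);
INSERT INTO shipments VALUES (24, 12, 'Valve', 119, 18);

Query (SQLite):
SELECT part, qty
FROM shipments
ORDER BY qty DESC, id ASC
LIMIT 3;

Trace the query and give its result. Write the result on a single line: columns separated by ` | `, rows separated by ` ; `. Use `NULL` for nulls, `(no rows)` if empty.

Lens | 176 ; Widget | 170 ; Sensor | 148

Sort by qty desc, tiebreak id asc: (176, id=12), (170, id=2), (148, id=11), (119, id=24), (101, id=17), (92, id=19) …. Take first 3.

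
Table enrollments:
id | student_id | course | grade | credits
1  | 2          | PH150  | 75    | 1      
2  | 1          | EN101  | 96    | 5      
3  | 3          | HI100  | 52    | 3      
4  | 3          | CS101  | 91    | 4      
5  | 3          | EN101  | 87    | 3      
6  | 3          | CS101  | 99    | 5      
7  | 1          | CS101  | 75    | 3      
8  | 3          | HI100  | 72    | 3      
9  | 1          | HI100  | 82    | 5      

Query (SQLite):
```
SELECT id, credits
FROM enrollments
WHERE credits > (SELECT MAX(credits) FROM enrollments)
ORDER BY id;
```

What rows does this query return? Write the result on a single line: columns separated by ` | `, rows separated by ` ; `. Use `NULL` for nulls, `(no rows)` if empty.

(no rows)

Scalar subquery: MAX(credits) over all enrollments rows = 5.
Keep rows where credits > that value.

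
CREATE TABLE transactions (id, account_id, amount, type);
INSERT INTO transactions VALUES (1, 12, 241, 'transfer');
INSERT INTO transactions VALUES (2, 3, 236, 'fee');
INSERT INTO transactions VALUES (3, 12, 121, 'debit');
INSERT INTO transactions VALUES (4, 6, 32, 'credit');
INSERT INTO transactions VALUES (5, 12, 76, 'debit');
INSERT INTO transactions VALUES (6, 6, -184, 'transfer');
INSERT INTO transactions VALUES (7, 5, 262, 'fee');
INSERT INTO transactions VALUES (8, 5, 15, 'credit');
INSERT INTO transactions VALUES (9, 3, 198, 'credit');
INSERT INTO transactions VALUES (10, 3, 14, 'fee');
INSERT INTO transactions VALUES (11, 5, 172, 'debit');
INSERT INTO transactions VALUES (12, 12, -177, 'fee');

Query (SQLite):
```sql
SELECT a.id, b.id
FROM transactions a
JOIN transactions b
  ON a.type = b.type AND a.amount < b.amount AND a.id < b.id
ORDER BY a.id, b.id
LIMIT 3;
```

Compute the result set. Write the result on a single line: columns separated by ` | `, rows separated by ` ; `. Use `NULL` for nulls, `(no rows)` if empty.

2 | 7 ; 3 | 11 ; 4 | 9

Pairs (a,b) with same type, a.amount < b.amount, a.id < b.id.
type groups: credit:{4,8,9} debit:{3,5,11} fee:{2,7,10,12} transfer:{1,6}
Ordered by (a.id, b.id); first 3.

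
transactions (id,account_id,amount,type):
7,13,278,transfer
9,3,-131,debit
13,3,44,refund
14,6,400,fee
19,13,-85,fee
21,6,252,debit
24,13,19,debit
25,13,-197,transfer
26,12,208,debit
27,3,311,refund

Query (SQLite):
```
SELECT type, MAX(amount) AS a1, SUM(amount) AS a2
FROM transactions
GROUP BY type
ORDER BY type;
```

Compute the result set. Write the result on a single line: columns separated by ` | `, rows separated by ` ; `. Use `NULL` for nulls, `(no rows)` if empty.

debit | 252 | 348 ; fee | 400 | 315 ; refund | 311 | 355 ; transfer | 278 | 81

Group transactions by type.
Per group compute: MAX(amount), SUM(amount).
  debit: ids {9, 21, 24, 26} → MAX(amount)=252, SUM(amount)=348
  fee: ids {14, 19} → MAX(amount)=400, SUM(amount)=315
  refund: ids {13, 27} → MAX(amount)=311, SUM(amount)=355
  transfer: ids {7, 25} → MAX(amount)=278, SUM(amount)=81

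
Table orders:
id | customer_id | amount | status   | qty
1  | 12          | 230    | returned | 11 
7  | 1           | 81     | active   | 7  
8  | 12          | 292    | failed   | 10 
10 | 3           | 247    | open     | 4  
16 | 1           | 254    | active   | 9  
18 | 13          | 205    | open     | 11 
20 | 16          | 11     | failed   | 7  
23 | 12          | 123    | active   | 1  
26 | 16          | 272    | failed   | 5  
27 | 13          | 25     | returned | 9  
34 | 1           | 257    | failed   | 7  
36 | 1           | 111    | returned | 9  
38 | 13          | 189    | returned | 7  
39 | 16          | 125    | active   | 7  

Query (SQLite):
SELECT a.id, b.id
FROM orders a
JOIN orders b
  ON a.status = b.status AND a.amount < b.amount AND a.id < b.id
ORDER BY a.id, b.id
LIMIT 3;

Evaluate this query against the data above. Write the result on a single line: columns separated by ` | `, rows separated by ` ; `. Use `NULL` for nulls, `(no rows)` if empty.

Pairs (a,b) with same status, a.amount < b.amount, a.id < b.id.
status groups: active:{7,16,23,39} failed:{8,20,26,34} open:{10,18} returned:{1,27,36,38}
Ordered by (a.id, b.id); first 3.

7 | 16 ; 7 | 23 ; 7 | 39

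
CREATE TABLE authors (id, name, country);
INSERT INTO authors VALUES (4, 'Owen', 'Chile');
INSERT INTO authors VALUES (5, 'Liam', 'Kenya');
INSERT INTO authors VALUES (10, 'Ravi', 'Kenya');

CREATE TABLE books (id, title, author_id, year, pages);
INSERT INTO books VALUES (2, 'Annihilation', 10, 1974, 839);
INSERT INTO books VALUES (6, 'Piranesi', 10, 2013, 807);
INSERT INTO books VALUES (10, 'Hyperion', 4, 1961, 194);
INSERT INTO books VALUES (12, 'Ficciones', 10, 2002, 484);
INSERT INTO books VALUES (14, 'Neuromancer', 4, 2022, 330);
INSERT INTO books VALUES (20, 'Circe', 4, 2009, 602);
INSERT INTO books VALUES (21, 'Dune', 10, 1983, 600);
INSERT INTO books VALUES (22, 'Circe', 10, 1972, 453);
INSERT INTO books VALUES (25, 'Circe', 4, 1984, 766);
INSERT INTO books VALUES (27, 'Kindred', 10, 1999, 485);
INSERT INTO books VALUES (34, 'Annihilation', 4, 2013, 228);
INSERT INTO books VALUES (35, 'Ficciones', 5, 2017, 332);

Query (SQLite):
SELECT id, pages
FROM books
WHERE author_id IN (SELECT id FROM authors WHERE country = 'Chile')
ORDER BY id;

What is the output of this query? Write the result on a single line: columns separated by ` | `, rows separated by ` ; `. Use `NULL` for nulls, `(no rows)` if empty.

10 | 194 ; 14 | 330 ; 20 | 602 ; 25 | 766 ; 34 | 228

Inner query: authors.id where country = 'Chile'.
Outer: keep books rows whose author_id is in that set.
Inner query → {4}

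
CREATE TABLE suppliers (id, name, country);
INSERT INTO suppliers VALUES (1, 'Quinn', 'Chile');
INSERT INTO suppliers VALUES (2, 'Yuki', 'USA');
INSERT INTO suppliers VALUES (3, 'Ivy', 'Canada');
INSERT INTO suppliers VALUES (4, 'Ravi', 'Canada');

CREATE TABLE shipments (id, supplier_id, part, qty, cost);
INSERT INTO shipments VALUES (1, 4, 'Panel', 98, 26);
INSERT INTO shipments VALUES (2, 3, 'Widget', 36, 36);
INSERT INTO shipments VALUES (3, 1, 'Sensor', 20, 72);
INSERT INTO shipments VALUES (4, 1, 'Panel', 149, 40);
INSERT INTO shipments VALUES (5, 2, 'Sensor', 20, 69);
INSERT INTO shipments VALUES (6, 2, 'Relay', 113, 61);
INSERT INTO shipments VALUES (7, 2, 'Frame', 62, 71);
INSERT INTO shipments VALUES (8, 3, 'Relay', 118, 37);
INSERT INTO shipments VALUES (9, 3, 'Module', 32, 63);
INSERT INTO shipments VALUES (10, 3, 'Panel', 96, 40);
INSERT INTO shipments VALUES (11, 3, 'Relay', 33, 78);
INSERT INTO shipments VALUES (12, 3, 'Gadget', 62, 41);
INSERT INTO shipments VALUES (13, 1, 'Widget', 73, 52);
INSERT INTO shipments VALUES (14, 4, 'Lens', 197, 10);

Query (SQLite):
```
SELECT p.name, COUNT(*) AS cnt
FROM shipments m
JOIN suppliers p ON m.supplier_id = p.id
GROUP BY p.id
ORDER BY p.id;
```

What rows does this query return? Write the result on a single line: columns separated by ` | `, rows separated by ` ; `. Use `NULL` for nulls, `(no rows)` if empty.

Quinn | 3 ; Yuki | 3 ; Ivy | 6 ; Ravi | 2

Join each shipments row to its suppliers via supplier_id.
Group joined rows by suppliers.id; compute COUNT(*) per group.
  1: ids {3, 4, 13} → COUNT(*)=3
  2: ids {5, 6, 7} → COUNT(*)=3
  3: ids {2, 8, 9, 10, 11, 12} → COUNT(*)=6
  4: ids {1, 14} → COUNT(*)=2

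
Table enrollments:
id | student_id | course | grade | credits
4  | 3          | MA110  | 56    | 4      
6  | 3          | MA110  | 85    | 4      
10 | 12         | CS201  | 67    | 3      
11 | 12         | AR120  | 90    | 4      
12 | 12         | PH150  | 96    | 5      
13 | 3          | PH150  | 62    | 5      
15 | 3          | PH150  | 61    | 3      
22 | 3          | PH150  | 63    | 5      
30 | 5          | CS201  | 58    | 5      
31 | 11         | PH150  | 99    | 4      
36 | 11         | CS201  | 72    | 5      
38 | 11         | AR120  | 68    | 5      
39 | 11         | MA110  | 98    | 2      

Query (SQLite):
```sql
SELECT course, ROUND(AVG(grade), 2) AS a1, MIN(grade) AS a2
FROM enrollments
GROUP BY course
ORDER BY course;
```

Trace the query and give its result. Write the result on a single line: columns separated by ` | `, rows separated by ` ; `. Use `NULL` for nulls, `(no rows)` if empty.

AR120 | 79 | 68 ; CS201 | 65.67 | 58 ; MA110 | 79.67 | 56 ; PH150 | 76.2 | 61

Group enrollments by course.
Per group compute: ROUND(AVG(grade), 2), MIN(grade).
  AR120: ids {11, 38} → ROUND(AVG(grade), 2)=79, MIN(grade)=68
  CS201: ids {10, 30, 36} → ROUND(AVG(grade), 2)=65.67, MIN(grade)=58
  MA110: ids {4, 6, 39} → ROUND(AVG(grade), 2)=79.67, MIN(grade)=56
  PH150: ids {12, 13, 15, 22, 31} → ROUND(AVG(grade), 2)=76.2, MIN(grade)=61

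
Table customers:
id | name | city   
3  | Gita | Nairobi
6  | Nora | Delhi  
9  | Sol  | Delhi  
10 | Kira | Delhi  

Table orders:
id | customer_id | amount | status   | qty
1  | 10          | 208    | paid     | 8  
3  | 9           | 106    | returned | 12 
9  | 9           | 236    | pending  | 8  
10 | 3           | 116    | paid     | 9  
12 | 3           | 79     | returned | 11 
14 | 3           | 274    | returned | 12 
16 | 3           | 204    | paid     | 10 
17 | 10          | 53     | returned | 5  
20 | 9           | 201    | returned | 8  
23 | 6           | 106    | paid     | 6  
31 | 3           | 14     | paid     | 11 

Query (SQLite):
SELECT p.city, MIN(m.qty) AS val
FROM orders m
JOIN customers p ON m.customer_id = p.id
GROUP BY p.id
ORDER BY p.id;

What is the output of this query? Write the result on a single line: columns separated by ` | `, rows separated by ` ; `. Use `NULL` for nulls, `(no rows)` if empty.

Join each orders row to its customers via customer_id.
Group joined rows by customers.id; compute MIN(m.qty) per group.
  3: ids {10, 12, 14, 16, 31} → MIN(m.qty)=9
  6: ids {23} → MIN(m.qty)=6
  9: ids {3, 9, 20} → MIN(m.qty)=8
  10: ids {1, 17} → MIN(m.qty)=5

Nairobi | 9 ; Delhi | 6 ; Delhi | 8 ; Delhi | 5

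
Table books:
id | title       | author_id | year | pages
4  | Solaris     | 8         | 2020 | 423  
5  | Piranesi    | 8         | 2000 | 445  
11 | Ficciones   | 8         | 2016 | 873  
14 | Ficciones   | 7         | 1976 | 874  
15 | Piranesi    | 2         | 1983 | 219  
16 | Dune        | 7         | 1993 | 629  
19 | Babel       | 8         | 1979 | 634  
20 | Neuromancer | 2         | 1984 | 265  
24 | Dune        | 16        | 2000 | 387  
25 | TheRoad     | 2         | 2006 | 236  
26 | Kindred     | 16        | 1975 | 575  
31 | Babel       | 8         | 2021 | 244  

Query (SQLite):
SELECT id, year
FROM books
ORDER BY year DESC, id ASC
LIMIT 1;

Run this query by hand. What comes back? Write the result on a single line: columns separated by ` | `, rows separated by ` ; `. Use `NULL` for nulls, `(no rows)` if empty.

31 | 2021

Sort by year desc, tiebreak id asc: (2021, id=31), (2020, id=4), (2016, id=11), (2006, id=25) …. Take first 1.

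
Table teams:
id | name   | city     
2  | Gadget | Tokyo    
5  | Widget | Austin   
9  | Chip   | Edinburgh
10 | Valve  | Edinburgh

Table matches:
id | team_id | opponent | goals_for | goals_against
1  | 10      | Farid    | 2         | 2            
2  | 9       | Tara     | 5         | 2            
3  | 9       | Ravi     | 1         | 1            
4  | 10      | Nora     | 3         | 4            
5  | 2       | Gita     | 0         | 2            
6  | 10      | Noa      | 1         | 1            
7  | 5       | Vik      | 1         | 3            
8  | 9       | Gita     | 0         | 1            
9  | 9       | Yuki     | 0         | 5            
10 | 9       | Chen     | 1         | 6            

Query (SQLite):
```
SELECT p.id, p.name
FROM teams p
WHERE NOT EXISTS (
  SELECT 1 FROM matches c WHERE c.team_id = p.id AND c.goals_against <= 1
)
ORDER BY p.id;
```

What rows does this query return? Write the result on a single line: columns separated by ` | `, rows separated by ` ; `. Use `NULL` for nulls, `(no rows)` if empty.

2 | Gadget ; 5 | Widget

For each teams row, check whether any matches with matching team_id has goals_against <= 1.
Keep rows where that is false.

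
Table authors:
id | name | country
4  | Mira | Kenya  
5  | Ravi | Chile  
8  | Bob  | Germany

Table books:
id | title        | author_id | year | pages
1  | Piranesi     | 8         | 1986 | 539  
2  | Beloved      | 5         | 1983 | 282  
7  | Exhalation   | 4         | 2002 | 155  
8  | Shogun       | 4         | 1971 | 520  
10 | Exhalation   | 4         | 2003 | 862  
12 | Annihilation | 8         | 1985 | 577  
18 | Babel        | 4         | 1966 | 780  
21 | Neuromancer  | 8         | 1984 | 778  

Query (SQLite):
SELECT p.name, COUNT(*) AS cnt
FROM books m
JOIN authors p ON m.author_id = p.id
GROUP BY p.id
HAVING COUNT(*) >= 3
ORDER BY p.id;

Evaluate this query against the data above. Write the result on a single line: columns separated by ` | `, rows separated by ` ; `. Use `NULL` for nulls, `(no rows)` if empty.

Mira | 4 ; Bob | 3

Join each books row to its authors via author_id.
Group joined rows by authors.id; compute COUNT(*) per group.
HAVING: keep groups with count ≥ 3.
  4: ids {7, 8, 10, 18} → COUNT(*)=4
  5: ids {2} → COUNT(*)=1
  8: ids {1, 12, 21} → COUNT(*)=3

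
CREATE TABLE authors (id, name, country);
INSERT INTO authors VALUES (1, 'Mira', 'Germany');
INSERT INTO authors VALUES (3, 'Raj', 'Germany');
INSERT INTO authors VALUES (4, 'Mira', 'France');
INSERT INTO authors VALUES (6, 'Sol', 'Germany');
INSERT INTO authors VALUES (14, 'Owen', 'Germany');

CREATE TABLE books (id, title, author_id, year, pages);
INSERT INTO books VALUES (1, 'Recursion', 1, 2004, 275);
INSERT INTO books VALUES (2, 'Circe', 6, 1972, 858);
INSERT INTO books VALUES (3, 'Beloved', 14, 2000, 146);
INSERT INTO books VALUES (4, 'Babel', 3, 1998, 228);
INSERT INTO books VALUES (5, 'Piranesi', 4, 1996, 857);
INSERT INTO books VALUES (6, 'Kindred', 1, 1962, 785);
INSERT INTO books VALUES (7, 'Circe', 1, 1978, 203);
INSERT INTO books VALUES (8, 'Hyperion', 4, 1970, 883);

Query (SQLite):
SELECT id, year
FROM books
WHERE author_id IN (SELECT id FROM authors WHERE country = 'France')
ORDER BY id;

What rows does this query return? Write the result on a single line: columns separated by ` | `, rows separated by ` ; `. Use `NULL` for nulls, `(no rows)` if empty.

Inner query: authors.id where country = 'France'.
Outer: keep books rows whose author_id is in that set.
Inner query → {4}

5 | 1996 ; 8 | 1970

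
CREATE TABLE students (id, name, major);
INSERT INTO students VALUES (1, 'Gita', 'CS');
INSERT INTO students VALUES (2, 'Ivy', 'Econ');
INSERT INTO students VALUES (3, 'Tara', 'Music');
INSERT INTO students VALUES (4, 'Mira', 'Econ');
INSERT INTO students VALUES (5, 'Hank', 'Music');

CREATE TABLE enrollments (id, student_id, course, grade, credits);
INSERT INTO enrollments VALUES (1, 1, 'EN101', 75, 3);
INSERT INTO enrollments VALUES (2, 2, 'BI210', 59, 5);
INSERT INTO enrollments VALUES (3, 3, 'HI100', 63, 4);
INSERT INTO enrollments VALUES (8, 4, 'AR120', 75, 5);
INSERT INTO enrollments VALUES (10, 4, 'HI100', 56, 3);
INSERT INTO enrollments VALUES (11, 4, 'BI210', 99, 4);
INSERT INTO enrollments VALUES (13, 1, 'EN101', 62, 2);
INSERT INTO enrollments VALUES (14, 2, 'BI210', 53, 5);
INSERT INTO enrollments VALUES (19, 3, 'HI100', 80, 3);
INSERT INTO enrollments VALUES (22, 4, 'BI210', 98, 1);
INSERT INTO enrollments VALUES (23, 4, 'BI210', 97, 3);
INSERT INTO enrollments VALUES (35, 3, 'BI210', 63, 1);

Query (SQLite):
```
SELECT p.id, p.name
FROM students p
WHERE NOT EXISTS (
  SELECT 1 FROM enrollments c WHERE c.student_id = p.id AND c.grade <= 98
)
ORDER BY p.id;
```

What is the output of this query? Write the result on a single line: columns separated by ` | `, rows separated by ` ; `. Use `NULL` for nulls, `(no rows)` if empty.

5 | Hank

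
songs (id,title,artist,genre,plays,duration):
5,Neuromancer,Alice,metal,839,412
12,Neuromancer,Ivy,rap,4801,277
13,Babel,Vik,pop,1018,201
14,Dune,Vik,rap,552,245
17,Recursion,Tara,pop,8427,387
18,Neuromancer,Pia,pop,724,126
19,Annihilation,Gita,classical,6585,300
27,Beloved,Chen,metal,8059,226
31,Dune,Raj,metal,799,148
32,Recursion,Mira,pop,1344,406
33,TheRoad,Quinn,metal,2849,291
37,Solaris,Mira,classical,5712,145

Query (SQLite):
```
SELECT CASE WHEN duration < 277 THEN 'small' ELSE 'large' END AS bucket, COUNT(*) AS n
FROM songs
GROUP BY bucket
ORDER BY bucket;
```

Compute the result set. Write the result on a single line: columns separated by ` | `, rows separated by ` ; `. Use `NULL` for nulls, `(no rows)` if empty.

Bucket rows by duration < 277 → 'small' else 'large'; count each bucket.

large | 6 ; small | 6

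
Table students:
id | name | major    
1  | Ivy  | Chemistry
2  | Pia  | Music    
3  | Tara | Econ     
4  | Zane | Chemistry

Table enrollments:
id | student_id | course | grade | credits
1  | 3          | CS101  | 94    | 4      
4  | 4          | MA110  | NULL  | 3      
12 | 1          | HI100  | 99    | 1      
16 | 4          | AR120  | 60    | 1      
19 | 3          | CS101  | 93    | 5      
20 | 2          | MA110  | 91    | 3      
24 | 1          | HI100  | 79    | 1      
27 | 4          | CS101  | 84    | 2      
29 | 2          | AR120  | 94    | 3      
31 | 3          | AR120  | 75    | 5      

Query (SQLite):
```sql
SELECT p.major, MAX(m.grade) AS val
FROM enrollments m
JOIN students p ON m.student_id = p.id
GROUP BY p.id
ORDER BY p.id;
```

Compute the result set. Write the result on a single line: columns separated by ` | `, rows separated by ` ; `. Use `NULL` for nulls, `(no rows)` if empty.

Chemistry | 99 ; Music | 94 ; Econ | 94 ; Chemistry | 84

Join each enrollments row to its students via student_id.
Group joined rows by students.id; compute MAX(m.grade) per group.
  1: ids {12, 24} → MAX(m.grade)=99
  2: ids {20, 29} → MAX(m.grade)=94
  3: ids {1, 19, 31} → MAX(m.grade)=94
  4: ids {4, 16, 27} → MAX(m.grade)=84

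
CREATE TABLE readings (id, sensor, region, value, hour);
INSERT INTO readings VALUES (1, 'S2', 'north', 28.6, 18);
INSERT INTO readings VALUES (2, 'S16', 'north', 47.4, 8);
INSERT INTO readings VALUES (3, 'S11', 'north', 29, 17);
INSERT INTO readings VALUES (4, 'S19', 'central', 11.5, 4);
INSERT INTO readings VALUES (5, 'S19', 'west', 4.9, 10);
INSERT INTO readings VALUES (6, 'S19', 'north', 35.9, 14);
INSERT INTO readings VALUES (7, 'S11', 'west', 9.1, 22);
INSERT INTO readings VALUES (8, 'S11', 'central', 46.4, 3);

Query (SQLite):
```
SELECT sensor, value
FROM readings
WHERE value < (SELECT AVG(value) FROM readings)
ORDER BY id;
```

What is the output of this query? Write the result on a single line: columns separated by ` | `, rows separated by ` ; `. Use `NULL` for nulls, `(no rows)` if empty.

S19 | 11.5 ; S19 | 4.9 ; S11 | 9.1

Scalar subquery: AVG(value) over all readings rows = 26.6.
Keep rows where value < that value.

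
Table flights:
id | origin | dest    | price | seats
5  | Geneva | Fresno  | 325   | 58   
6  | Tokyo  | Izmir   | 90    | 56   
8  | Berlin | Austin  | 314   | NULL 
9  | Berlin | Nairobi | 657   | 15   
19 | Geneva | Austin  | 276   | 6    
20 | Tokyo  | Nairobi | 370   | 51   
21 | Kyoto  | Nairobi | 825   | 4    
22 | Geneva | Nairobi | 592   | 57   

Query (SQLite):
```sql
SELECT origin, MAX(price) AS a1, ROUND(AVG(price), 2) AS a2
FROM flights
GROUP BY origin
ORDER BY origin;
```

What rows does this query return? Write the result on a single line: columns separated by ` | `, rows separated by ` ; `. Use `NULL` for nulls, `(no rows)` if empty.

Berlin | 657 | 485.5 ; Geneva | 592 | 397.67 ; Kyoto | 825 | 825 ; Tokyo | 370 | 230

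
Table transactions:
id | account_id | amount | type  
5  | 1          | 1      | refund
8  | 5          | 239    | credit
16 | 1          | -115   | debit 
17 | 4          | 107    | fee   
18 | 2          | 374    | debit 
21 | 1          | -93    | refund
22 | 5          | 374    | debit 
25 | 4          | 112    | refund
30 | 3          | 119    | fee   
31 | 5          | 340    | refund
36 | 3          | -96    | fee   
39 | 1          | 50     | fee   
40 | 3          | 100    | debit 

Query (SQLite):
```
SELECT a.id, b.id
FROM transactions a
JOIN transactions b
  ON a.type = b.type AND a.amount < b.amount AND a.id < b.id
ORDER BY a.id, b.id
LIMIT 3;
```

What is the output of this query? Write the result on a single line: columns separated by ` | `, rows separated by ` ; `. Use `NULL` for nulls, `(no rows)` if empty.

5 | 25 ; 5 | 31 ; 16 | 18

Pairs (a,b) with same type, a.amount < b.amount, a.id < b.id.
type groups: credit:{8} debit:{16,18,22,40} fee:{17,30,36,39} refund:{5,21,25,31}
Ordered by (a.id, b.id); first 3.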